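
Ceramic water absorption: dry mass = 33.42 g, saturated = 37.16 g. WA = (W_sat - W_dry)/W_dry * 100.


WA = (37.16 - 33.42) / 33.42 * 100 = 11.19%

11.19


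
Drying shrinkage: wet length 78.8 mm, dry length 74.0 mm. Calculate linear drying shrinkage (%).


DS = (78.8 - 74.0) / 78.8 * 100 = 6.09%

6.09


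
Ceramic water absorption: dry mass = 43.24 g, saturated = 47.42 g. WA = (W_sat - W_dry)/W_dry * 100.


WA = (47.42 - 43.24) / 43.24 * 100 = 9.67%

9.67


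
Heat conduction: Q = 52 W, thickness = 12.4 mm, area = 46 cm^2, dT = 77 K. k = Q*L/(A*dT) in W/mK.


k = 52*12.4/1000/(46/10000*77) = 1.82 W/mK

1.82


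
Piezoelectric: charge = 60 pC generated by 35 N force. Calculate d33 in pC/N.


d33 = 60 / 35 = 1.7 pC/N

1.7


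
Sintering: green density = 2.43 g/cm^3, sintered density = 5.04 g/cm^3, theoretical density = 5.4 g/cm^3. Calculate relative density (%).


Relative = 5.04 / 5.4 * 100 = 93.3%

93.3


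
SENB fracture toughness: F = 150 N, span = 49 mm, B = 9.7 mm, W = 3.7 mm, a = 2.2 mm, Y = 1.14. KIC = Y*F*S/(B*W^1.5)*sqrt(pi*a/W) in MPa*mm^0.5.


KIC = 1.14*150*49/(9.7*3.7^1.5)*sqrt(pi*2.2/3.7) = 165.88

165.88


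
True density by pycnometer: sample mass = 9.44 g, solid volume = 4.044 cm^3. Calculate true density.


TD = 9.44 / 4.044 = 2.334 g/cm^3

2.334


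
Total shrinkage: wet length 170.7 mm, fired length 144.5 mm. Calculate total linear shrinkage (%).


TS = (170.7 - 144.5) / 170.7 * 100 = 15.35%

15.35


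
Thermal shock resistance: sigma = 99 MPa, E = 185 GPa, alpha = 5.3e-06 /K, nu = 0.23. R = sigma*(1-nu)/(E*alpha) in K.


R = 99*(1-0.23)/(185*1000*5.3e-06) = 78 K

78


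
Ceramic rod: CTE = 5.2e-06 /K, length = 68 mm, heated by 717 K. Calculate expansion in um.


dL = 5.2e-06 * 68 * 717 * 1000 = 253.531 um

253.531


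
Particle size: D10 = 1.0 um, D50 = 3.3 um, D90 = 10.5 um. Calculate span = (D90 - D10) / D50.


Span = (10.5 - 1.0) / 3.3 = 9.5 / 3.3 = 2.879

2.879


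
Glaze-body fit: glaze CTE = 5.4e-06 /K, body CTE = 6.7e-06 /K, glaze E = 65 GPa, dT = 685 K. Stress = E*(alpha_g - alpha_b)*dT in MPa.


Stress = 65*1000*(5.4e-06 - 6.7e-06)*685 = -57.9 MPa

-57.9


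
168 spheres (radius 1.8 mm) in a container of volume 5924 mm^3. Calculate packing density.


V_sphere = 4/3*pi*1.8^3 = 24.429 mm^3
Total V = 168*24.429 = 4104.072 mm^3
PD = 4104.072 / 5924 = 0.693

0.693


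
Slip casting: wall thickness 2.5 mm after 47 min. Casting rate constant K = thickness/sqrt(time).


K = 2.5 / sqrt(47) = 2.5 / 6.8557 = 0.365 mm/min^0.5

0.365


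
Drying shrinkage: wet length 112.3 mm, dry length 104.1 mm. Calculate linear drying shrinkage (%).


DS = (112.3 - 104.1) / 112.3 * 100 = 7.3%

7.3


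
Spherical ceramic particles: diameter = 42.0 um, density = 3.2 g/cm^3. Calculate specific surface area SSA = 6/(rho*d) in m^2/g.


SSA = 6 / (3.2 * 42.0) = 0.045 m^2/g

0.045


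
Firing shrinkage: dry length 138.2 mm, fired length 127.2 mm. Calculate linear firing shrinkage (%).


FS = (138.2 - 127.2) / 138.2 * 100 = 7.96%

7.96


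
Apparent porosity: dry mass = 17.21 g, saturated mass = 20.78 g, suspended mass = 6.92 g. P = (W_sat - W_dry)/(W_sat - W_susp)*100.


P = (20.78 - 17.21) / (20.78 - 6.92) * 100 = 3.57 / 13.86 * 100 = 25.8%

25.8


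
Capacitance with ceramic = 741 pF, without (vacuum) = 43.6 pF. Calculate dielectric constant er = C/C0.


er = 741 / 43.6 = 17.0

17.0


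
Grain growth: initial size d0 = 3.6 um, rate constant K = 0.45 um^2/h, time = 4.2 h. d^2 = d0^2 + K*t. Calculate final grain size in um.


d^2 = 3.6^2 + 0.45*4.2 = 14.85
d = sqrt(14.85) = 3.85 um

3.85


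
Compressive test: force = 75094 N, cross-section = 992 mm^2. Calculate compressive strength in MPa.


CS = 75094 / 992 = 75.7 MPa

75.7


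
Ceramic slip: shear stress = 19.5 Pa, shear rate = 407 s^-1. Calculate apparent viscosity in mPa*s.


eta = tau/gamma * 1000 = 19.5/407 * 1000 = 47.9 mPa*s

47.9


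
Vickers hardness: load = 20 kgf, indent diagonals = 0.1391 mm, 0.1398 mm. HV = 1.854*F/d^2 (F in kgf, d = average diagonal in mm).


d_avg = (0.1391+0.1398)/2 = 0.13945 mm
HV = 1.854*20/0.13945^2 = 1907

1907


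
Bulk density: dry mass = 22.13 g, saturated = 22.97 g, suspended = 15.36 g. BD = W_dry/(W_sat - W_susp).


BD = 22.13 / (22.97 - 15.36) = 22.13 / 7.61 = 2.908 g/cm^3

2.908


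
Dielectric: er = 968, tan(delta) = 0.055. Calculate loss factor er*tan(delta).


Loss = 968 * 0.055 = 53.24

53.24


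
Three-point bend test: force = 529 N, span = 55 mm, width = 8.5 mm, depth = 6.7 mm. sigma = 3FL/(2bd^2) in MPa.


sigma = 3*529*55/(2*8.5*6.7^2) = 114.4 MPa

114.4


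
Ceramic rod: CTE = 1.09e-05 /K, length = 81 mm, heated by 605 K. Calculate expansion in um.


dL = 1.09e-05 * 81 * 605 * 1000 = 534.155 um

534.155


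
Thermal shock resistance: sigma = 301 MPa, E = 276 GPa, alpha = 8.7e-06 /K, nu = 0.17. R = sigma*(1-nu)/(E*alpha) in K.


R = 301*(1-0.17)/(276*1000*8.7e-06) = 104 K

104


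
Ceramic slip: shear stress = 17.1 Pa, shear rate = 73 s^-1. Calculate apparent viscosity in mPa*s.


eta = tau/gamma * 1000 = 17.1/73 * 1000 = 234.2 mPa*s

234.2


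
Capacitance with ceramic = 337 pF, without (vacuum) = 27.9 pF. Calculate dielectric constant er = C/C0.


er = 337 / 27.9 = 12.08

12.08


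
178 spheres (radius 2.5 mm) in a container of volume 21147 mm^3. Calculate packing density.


V_sphere = 4/3*pi*2.5^3 = 65.4498 mm^3
Total V = 178*65.4498 = 11650.0644 mm^3
PD = 11650.0644 / 21147 = 0.551

0.551


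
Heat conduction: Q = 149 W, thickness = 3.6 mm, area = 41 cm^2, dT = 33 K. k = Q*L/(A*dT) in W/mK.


k = 149*3.6/1000/(41/10000*33) = 3.96 W/mK

3.96


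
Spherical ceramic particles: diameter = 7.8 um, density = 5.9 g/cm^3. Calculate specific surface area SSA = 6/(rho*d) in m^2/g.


SSA = 6 / (5.9 * 7.8) = 0.13 m^2/g

0.13


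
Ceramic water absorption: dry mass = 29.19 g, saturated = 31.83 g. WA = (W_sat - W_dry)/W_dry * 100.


WA = (31.83 - 29.19) / 29.19 * 100 = 9.04%

9.04


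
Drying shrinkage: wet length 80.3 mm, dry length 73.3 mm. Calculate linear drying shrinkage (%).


DS = (80.3 - 73.3) / 80.3 * 100 = 8.72%

8.72


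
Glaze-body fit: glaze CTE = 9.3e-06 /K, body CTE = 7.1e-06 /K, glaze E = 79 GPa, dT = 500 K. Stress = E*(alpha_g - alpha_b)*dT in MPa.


Stress = 79*1000*(9.3e-06 - 7.1e-06)*500 = 86.9 MPa

86.9


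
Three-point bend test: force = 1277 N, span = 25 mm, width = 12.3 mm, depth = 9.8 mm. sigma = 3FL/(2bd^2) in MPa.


sigma = 3*1277*25/(2*12.3*9.8^2) = 40.5 MPa

40.5


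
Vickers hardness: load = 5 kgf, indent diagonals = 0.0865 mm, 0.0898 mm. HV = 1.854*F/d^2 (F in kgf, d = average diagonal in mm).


d_avg = (0.0865+0.0898)/2 = 0.08815 mm
HV = 1.854*5/0.08815^2 = 1193

1193


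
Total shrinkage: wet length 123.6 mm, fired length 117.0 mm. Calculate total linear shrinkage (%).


TS = (123.6 - 117.0) / 123.6 * 100 = 5.34%

5.34


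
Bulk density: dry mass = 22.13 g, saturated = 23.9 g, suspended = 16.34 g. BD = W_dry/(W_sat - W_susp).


BD = 22.13 / (23.9 - 16.34) = 22.13 / 7.56 = 2.927 g/cm^3

2.927


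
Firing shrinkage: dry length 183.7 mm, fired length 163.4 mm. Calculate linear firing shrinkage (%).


FS = (183.7 - 163.4) / 183.7 * 100 = 11.05%

11.05


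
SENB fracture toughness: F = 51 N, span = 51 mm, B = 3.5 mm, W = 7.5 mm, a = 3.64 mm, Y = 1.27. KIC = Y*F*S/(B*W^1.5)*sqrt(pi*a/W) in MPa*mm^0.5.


KIC = 1.27*51*51/(3.5*7.5^1.5)*sqrt(pi*3.64/7.5) = 56.74

56.74


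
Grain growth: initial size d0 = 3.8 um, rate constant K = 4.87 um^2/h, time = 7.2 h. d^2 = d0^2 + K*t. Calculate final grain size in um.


d^2 = 3.8^2 + 4.87*7.2 = 49.504
d = sqrt(49.504) = 7.04 um

7.04


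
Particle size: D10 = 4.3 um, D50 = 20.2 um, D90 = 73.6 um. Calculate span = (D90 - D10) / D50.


Span = (73.6 - 4.3) / 20.2 = 69.3 / 20.2 = 3.431

3.431


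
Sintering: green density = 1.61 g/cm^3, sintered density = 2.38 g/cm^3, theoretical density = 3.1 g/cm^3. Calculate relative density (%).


Relative = 2.38 / 3.1 * 100 = 76.8%

76.8


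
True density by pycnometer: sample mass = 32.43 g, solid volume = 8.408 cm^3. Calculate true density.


TD = 32.43 / 8.408 = 3.857 g/cm^3

3.857


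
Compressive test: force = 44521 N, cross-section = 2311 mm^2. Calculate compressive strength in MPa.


CS = 44521 / 2311 = 19.3 MPa

19.3


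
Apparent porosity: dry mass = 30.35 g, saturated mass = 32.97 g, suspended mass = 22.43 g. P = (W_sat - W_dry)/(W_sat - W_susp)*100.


P = (32.97 - 30.35) / (32.97 - 22.43) * 100 = 2.62 / 10.54 * 100 = 24.9%

24.9


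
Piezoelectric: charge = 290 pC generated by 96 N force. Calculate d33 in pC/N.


d33 = 290 / 96 = 3.0 pC/N

3.0


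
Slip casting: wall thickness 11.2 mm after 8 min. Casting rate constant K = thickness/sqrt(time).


K = 11.2 / sqrt(8) = 11.2 / 2.8284 = 3.96 mm/min^0.5

3.96


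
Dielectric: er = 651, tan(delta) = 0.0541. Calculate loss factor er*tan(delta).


Loss = 651 * 0.0541 = 35.219

35.219


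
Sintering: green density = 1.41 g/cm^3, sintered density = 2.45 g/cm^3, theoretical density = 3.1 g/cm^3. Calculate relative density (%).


Relative = 2.45 / 3.1 * 100 = 79.0%

79.0


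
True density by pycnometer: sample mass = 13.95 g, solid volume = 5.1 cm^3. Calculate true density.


TD = 13.95 / 5.1 = 2.735 g/cm^3

2.735


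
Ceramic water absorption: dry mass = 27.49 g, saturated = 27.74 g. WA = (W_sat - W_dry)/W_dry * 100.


WA = (27.74 - 27.49) / 27.49 * 100 = 0.91%

0.91


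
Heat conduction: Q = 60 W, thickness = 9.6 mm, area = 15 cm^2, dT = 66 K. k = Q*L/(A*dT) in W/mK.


k = 60*9.6/1000/(15/10000*66) = 5.82 W/mK

5.82


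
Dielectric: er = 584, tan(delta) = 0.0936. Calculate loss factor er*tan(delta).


Loss = 584 * 0.0936 = 54.662

54.662


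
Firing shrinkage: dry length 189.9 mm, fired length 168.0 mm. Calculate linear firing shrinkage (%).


FS = (189.9 - 168.0) / 189.9 * 100 = 11.53%

11.53


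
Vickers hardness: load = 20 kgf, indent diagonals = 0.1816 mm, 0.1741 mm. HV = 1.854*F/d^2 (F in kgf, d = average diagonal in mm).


d_avg = (0.1816+0.1741)/2 = 0.17785 mm
HV = 1.854*20/0.17785^2 = 1172

1172


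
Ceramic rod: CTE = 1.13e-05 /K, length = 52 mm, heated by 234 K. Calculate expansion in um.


dL = 1.13e-05 * 52 * 234 * 1000 = 137.498 um

137.498


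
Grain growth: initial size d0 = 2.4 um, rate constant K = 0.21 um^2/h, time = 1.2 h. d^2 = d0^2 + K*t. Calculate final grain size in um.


d^2 = 2.4^2 + 0.21*1.2 = 6.012
d = sqrt(6.012) = 2.45 um

2.45


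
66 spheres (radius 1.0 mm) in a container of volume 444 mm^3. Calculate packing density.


V_sphere = 4/3*pi*1.0^3 = 4.1888 mm^3
Total V = 66*4.1888 = 276.4608 mm^3
PD = 276.4608 / 444 = 0.623

0.623


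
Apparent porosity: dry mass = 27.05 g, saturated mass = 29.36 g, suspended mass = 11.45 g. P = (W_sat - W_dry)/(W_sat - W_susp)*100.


P = (29.36 - 27.05) / (29.36 - 11.45) * 100 = 2.31 / 17.91 * 100 = 12.9%

12.9


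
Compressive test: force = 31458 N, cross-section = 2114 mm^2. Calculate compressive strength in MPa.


CS = 31458 / 2114 = 14.9 MPa

14.9


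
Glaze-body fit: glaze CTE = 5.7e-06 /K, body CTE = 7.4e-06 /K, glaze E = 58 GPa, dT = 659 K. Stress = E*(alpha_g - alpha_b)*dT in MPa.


Stress = 58*1000*(5.7e-06 - 7.4e-06)*659 = -65.0 MPa

-65.0


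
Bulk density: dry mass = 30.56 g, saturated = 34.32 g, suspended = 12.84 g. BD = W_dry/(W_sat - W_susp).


BD = 30.56 / (34.32 - 12.84) = 30.56 / 21.48 = 1.423 g/cm^3

1.423


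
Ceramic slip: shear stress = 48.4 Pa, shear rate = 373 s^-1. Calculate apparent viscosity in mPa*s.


eta = tau/gamma * 1000 = 48.4/373 * 1000 = 129.8 mPa*s

129.8


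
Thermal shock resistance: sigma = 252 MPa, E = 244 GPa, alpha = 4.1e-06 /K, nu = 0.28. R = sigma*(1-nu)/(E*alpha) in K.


R = 252*(1-0.28)/(244*1000*4.1e-06) = 181 K

181


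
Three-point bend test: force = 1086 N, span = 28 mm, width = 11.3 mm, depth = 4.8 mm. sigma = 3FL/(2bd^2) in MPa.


sigma = 3*1086*28/(2*11.3*4.8^2) = 175.2 MPa

175.2


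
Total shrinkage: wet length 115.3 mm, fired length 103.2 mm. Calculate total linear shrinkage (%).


TS = (115.3 - 103.2) / 115.3 * 100 = 10.49%

10.49


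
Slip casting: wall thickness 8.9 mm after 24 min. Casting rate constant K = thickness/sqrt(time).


K = 8.9 / sqrt(24) = 8.9 / 4.899 = 1.817 mm/min^0.5

1.817


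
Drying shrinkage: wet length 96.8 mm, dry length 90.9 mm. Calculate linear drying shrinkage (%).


DS = (96.8 - 90.9) / 96.8 * 100 = 6.1%

6.1


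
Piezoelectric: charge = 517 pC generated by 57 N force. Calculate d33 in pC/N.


d33 = 517 / 57 = 9.1 pC/N

9.1


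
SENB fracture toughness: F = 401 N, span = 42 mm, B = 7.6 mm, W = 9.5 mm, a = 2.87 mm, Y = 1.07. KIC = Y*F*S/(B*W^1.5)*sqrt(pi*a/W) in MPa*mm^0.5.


KIC = 1.07*401*42/(7.6*9.5^1.5)*sqrt(pi*2.87/9.5) = 78.89

78.89


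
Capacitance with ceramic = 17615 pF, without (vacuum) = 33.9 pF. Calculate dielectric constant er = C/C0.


er = 17615 / 33.9 = 519.62

519.62


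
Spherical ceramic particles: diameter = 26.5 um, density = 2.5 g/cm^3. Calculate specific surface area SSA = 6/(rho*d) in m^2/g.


SSA = 6 / (2.5 * 26.5) = 0.091 m^2/g

0.091


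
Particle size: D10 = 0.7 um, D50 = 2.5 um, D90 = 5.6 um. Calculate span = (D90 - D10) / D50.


Span = (5.6 - 0.7) / 2.5 = 4.9 / 2.5 = 1.96

1.96


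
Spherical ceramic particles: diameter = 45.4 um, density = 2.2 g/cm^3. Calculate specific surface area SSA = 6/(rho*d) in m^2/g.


SSA = 6 / (2.2 * 45.4) = 0.06 m^2/g

0.06


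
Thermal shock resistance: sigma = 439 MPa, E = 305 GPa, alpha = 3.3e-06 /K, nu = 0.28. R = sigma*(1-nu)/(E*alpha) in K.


R = 439*(1-0.28)/(305*1000*3.3e-06) = 314 K

314


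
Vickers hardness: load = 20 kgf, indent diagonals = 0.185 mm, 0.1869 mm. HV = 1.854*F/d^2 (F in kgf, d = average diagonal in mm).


d_avg = (0.185+0.1869)/2 = 0.18595 mm
HV = 1.854*20/0.18595^2 = 1072

1072


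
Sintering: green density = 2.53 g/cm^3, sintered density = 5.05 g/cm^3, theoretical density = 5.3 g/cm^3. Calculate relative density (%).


Relative = 5.05 / 5.3 * 100 = 95.3%

95.3


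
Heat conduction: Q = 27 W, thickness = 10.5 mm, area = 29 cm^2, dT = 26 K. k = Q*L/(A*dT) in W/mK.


k = 27*10.5/1000/(29/10000*26) = 3.76 W/mK

3.76


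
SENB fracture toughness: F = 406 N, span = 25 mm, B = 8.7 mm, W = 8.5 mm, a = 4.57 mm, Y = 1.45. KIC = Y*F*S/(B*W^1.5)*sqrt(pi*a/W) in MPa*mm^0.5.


KIC = 1.45*406*25/(8.7*8.5^1.5)*sqrt(pi*4.57/8.5) = 88.72

88.72


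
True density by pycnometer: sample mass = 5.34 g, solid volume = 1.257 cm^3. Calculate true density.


TD = 5.34 / 1.257 = 4.248 g/cm^3

4.248


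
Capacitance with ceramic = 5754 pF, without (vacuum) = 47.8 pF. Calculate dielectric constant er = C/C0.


er = 5754 / 47.8 = 120.38

120.38


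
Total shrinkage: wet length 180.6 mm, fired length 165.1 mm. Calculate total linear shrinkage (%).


TS = (180.6 - 165.1) / 180.6 * 100 = 8.58%

8.58


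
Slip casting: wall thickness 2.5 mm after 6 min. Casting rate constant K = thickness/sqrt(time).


K = 2.5 / sqrt(6) = 2.5 / 2.4495 = 1.021 mm/min^0.5

1.021


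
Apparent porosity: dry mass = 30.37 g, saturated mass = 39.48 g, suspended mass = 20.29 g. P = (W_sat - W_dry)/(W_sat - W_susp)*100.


P = (39.48 - 30.37) / (39.48 - 20.29) * 100 = 9.11 / 19.19 * 100 = 47.5%

47.5


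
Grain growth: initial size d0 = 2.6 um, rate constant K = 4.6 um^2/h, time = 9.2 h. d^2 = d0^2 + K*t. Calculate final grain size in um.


d^2 = 2.6^2 + 4.6*9.2 = 49.08
d = sqrt(49.08) = 7.01 um

7.01


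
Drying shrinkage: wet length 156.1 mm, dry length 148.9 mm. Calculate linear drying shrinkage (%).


DS = (156.1 - 148.9) / 156.1 * 100 = 4.61%

4.61


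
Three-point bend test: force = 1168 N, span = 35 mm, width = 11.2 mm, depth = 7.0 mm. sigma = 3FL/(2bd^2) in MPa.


sigma = 3*1168*35/(2*11.2*7.0^2) = 111.7 MPa

111.7


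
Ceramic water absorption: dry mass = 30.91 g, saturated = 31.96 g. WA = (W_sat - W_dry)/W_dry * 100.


WA = (31.96 - 30.91) / 30.91 * 100 = 3.4%

3.4


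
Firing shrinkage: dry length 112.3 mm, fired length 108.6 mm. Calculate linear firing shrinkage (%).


FS = (112.3 - 108.6) / 112.3 * 100 = 3.29%

3.29


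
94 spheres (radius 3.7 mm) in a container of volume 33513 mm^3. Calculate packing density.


V_sphere = 4/3*pi*3.7^3 = 212.1748 mm^3
Total V = 94*212.1748 = 19944.4312 mm^3
PD = 19944.4312 / 33513 = 0.595

0.595


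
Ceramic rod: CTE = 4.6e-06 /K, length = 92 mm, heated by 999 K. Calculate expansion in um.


dL = 4.6e-06 * 92 * 999 * 1000 = 422.777 um

422.777


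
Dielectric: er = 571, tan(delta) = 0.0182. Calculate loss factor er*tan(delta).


Loss = 571 * 0.0182 = 10.392

10.392


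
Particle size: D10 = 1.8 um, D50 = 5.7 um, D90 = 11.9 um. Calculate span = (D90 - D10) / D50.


Span = (11.9 - 1.8) / 5.7 = 10.1 / 5.7 = 1.772

1.772


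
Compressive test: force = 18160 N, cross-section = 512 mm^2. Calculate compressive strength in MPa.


CS = 18160 / 512 = 35.5 MPa

35.5


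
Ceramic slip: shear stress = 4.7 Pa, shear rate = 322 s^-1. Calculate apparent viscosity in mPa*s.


eta = tau/gamma * 1000 = 4.7/322 * 1000 = 14.6 mPa*s

14.6


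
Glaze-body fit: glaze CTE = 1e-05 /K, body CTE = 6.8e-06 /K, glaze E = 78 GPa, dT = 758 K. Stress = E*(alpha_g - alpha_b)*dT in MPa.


Stress = 78*1000*(1e-05 - 6.8e-06)*758 = 189.2 MPa

189.2


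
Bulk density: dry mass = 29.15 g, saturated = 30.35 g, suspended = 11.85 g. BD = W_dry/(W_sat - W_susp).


BD = 29.15 / (30.35 - 11.85) = 29.15 / 18.5 = 1.576 g/cm^3

1.576


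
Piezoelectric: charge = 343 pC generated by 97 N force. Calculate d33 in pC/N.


d33 = 343 / 97 = 3.5 pC/N

3.5


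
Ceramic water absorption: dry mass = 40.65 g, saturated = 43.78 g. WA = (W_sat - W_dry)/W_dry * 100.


WA = (43.78 - 40.65) / 40.65 * 100 = 7.7%

7.7


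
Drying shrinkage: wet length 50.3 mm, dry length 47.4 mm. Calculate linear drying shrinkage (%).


DS = (50.3 - 47.4) / 50.3 * 100 = 5.77%

5.77


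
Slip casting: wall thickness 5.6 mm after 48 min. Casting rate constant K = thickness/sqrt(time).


K = 5.6 / sqrt(48) = 5.6 / 6.9282 = 0.808 mm/min^0.5

0.808


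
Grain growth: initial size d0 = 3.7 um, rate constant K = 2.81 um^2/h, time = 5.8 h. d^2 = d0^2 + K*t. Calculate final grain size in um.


d^2 = 3.7^2 + 2.81*5.8 = 29.988
d = sqrt(29.988) = 5.48 um

5.48


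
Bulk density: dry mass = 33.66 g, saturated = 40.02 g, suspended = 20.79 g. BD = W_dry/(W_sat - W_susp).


BD = 33.66 / (40.02 - 20.79) = 33.66 / 19.23 = 1.75 g/cm^3

1.75


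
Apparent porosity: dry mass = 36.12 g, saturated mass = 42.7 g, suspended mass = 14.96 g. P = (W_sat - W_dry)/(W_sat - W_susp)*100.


P = (42.7 - 36.12) / (42.7 - 14.96) * 100 = 6.58 / 27.74 * 100 = 23.7%

23.7


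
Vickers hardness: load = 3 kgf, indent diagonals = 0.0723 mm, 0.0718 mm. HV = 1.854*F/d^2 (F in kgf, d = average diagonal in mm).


d_avg = (0.0723+0.0718)/2 = 0.07205 mm
HV = 1.854*3/0.07205^2 = 1071

1071


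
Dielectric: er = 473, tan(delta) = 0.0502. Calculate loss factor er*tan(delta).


Loss = 473 * 0.0502 = 23.745

23.745


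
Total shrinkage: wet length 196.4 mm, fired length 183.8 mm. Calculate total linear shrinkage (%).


TS = (196.4 - 183.8) / 196.4 * 100 = 6.42%

6.42


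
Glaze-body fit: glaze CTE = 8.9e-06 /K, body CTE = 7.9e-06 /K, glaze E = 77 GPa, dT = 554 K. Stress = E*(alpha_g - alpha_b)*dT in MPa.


Stress = 77*1000*(8.9e-06 - 7.9e-06)*554 = 42.7 MPa

42.7


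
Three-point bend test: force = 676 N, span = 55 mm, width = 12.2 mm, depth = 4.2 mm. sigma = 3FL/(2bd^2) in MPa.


sigma = 3*676*55/(2*12.2*4.2^2) = 259.1 MPa

259.1


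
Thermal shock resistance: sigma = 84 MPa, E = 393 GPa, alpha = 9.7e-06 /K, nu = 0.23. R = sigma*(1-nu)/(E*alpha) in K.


R = 84*(1-0.23)/(393*1000*9.7e-06) = 17 K

17


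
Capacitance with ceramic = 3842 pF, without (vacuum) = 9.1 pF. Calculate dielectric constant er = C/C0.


er = 3842 / 9.1 = 422.2

422.2


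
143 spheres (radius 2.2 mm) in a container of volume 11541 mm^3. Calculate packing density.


V_sphere = 4/3*pi*2.2^3 = 44.6022 mm^3
Total V = 143*44.6022 = 6378.1146 mm^3
PD = 6378.1146 / 11541 = 0.553

0.553


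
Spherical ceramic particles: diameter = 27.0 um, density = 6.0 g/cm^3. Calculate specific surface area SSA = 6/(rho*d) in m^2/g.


SSA = 6 / (6.0 * 27.0) = 0.037 m^2/g

0.037


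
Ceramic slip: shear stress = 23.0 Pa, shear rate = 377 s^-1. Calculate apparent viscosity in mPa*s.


eta = tau/gamma * 1000 = 23.0/377 * 1000 = 61.0 mPa*s

61.0


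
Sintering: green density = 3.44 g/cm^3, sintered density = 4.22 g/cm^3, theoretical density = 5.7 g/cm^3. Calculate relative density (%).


Relative = 4.22 / 5.7 * 100 = 74.0%

74.0


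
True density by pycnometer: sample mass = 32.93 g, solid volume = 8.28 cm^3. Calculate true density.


TD = 32.93 / 8.28 = 3.977 g/cm^3

3.977


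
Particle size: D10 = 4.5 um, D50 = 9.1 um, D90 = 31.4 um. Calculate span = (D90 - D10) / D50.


Span = (31.4 - 4.5) / 9.1 = 26.9 / 9.1 = 2.956

2.956


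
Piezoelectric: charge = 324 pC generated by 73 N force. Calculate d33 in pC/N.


d33 = 324 / 73 = 4.4 pC/N

4.4


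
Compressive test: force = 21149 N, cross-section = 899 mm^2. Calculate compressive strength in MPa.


CS = 21149 / 899 = 23.5 MPa

23.5


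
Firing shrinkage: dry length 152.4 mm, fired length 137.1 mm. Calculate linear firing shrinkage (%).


FS = (152.4 - 137.1) / 152.4 * 100 = 10.04%

10.04


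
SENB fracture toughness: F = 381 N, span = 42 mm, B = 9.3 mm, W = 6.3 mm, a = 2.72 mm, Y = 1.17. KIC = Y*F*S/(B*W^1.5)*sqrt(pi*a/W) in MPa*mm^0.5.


KIC = 1.17*381*42/(9.3*6.3^1.5)*sqrt(pi*2.72/6.3) = 148.27

148.27


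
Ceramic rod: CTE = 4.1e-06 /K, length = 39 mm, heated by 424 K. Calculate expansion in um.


dL = 4.1e-06 * 39 * 424 * 1000 = 67.798 um

67.798


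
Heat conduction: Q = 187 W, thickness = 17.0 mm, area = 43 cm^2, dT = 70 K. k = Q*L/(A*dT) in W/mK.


k = 187*17.0/1000/(43/10000*70) = 10.56 W/mK

10.56


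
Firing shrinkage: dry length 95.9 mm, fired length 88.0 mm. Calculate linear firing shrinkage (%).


FS = (95.9 - 88.0) / 95.9 * 100 = 8.24%

8.24


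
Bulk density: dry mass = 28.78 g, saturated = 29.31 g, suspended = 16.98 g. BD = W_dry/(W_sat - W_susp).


BD = 28.78 / (29.31 - 16.98) = 28.78 / 12.33 = 2.334 g/cm^3

2.334


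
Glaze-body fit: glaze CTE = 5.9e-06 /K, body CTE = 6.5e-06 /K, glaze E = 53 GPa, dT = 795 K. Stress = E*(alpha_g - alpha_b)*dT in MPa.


Stress = 53*1000*(5.9e-06 - 6.5e-06)*795 = -25.3 MPa

-25.3


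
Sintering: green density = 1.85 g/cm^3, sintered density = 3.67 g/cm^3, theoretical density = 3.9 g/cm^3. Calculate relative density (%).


Relative = 3.67 / 3.9 * 100 = 94.1%

94.1


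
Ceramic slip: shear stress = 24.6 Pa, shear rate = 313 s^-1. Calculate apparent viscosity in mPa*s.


eta = tau/gamma * 1000 = 24.6/313 * 1000 = 78.6 mPa*s

78.6


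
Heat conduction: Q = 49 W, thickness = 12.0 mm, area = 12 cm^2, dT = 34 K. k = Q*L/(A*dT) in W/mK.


k = 49*12.0/1000/(12/10000*34) = 14.41 W/mK

14.41


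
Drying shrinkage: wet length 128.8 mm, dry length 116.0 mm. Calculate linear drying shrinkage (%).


DS = (128.8 - 116.0) / 128.8 * 100 = 9.94%

9.94


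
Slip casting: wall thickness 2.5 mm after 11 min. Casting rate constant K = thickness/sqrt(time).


K = 2.5 / sqrt(11) = 2.5 / 3.3166 = 0.754 mm/min^0.5

0.754


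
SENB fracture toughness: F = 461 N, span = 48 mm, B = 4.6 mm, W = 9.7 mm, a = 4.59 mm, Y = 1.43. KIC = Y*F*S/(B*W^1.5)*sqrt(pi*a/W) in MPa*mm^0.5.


KIC = 1.43*461*48/(4.6*9.7^1.5)*sqrt(pi*4.59/9.7) = 277.62

277.62


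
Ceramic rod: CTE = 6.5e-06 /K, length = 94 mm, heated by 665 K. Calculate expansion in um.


dL = 6.5e-06 * 94 * 665 * 1000 = 406.315 um

406.315


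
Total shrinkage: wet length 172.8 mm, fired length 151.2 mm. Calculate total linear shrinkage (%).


TS = (172.8 - 151.2) / 172.8 * 100 = 12.5%

12.5


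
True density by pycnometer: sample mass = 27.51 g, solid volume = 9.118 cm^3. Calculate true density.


TD = 27.51 / 9.118 = 3.017 g/cm^3

3.017


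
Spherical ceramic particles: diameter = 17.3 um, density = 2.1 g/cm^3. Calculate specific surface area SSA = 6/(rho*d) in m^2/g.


SSA = 6 / (2.1 * 17.3) = 0.165 m^2/g

0.165


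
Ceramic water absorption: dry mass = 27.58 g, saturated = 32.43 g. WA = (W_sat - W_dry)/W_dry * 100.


WA = (32.43 - 27.58) / 27.58 * 100 = 17.59%

17.59


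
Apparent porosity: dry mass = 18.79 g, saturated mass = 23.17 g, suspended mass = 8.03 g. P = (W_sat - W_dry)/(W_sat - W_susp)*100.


P = (23.17 - 18.79) / (23.17 - 8.03) * 100 = 4.38 / 15.14 * 100 = 28.9%

28.9


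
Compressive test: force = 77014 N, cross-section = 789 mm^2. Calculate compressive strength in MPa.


CS = 77014 / 789 = 97.6 MPa

97.6


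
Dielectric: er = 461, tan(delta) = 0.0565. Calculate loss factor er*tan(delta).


Loss = 461 * 0.0565 = 26.047

26.047


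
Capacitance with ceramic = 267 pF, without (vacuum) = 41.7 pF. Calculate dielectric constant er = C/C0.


er = 267 / 41.7 = 6.4

6.4


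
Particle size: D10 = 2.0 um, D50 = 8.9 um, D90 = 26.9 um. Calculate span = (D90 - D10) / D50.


Span = (26.9 - 2.0) / 8.9 = 24.9 / 8.9 = 2.798

2.798


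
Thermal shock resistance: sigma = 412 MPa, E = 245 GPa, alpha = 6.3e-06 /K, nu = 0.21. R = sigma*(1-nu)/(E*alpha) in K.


R = 412*(1-0.21)/(245*1000*6.3e-06) = 211 K

211


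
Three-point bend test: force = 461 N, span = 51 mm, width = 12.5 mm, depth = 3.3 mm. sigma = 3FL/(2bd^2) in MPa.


sigma = 3*461*51/(2*12.5*3.3^2) = 259.1 MPa

259.1


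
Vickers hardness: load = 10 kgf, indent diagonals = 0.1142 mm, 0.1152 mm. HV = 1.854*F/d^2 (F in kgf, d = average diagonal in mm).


d_avg = (0.1142+0.1152)/2 = 0.1147 mm
HV = 1.854*10/0.1147^2 = 1409

1409


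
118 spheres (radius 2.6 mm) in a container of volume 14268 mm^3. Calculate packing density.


V_sphere = 4/3*pi*2.6^3 = 73.6222 mm^3
Total V = 118*73.6222 = 8687.4196 mm^3
PD = 8687.4196 / 14268 = 0.609

0.609


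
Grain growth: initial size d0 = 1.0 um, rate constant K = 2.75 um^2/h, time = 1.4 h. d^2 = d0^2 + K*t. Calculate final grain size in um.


d^2 = 1.0^2 + 2.75*1.4 = 4.85
d = sqrt(4.85) = 2.2 um

2.2


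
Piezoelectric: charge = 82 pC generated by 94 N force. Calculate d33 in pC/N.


d33 = 82 / 94 = 0.9 pC/N

0.9


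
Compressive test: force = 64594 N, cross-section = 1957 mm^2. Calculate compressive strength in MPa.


CS = 64594 / 1957 = 33.0 MPa

33.0


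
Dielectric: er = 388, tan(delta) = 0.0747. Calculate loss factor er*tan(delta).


Loss = 388 * 0.0747 = 28.984

28.984


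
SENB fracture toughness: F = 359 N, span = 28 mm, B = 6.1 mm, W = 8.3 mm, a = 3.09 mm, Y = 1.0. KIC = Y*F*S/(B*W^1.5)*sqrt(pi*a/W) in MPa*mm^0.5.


KIC = 1.0*359*28/(6.1*8.3^1.5)*sqrt(pi*3.09/8.3) = 74.53

74.53


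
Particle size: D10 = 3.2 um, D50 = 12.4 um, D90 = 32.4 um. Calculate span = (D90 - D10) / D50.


Span = (32.4 - 3.2) / 12.4 = 29.2 / 12.4 = 2.355

2.355


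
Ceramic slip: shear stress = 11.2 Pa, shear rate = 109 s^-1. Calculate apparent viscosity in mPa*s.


eta = tau/gamma * 1000 = 11.2/109 * 1000 = 102.8 mPa*s

102.8


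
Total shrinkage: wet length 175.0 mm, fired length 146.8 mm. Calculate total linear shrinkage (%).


TS = (175.0 - 146.8) / 175.0 * 100 = 16.11%

16.11


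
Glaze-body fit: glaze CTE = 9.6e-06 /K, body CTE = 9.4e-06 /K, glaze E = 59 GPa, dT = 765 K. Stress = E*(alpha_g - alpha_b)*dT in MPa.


Stress = 59*1000*(9.6e-06 - 9.4e-06)*765 = 9.0 MPa

9.0


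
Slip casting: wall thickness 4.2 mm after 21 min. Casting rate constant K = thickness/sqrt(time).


K = 4.2 / sqrt(21) = 4.2 / 4.5826 = 0.917 mm/min^0.5

0.917


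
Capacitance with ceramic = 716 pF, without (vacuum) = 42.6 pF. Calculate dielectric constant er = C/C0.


er = 716 / 42.6 = 16.81

16.81


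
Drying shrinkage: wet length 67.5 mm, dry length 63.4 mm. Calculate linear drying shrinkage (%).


DS = (67.5 - 63.4) / 67.5 * 100 = 6.07%

6.07


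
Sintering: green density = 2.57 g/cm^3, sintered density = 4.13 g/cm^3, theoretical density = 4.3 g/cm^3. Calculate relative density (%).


Relative = 4.13 / 4.3 * 100 = 96.0%

96.0


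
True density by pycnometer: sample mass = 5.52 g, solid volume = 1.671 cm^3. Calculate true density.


TD = 5.52 / 1.671 = 3.303 g/cm^3

3.303


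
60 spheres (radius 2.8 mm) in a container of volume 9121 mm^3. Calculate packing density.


V_sphere = 4/3*pi*2.8^3 = 91.9523 mm^3
Total V = 60*91.9523 = 5517.138 mm^3
PD = 5517.138 / 9121 = 0.605

0.605


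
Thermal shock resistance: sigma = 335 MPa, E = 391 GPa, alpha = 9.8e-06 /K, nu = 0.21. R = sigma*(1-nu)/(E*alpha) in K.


R = 335*(1-0.21)/(391*1000*9.8e-06) = 69 K

69


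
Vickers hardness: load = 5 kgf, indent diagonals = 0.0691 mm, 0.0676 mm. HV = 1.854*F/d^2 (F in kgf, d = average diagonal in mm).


d_avg = (0.0691+0.0676)/2 = 0.06835 mm
HV = 1.854*5/0.06835^2 = 1984

1984


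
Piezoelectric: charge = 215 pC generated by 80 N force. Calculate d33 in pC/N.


d33 = 215 / 80 = 2.7 pC/N

2.7


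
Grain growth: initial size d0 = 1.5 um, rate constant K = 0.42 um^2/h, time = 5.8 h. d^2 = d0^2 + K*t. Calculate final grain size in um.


d^2 = 1.5^2 + 0.42*5.8 = 4.686
d = sqrt(4.686) = 2.16 um

2.16


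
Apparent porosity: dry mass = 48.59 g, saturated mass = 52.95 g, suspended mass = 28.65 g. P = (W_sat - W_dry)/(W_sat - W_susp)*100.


P = (52.95 - 48.59) / (52.95 - 28.65) * 100 = 4.36 / 24.3 * 100 = 17.9%

17.9


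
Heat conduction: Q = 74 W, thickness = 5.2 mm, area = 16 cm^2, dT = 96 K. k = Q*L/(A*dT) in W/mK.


k = 74*5.2/1000/(16/10000*96) = 2.51 W/mK

2.51


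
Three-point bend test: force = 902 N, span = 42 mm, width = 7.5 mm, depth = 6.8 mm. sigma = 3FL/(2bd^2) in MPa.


sigma = 3*902*42/(2*7.5*6.8^2) = 163.9 MPa

163.9


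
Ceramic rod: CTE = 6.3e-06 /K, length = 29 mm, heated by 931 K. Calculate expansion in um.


dL = 6.3e-06 * 29 * 931 * 1000 = 170.094 um

170.094


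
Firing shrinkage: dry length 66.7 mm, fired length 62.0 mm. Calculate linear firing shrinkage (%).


FS = (66.7 - 62.0) / 66.7 * 100 = 7.05%

7.05


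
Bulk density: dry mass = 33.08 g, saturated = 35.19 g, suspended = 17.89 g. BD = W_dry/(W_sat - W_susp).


BD = 33.08 / (35.19 - 17.89) = 33.08 / 17.3 = 1.912 g/cm^3

1.912


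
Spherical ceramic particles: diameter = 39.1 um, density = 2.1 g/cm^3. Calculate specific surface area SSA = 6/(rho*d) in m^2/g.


SSA = 6 / (2.1 * 39.1) = 0.073 m^2/g

0.073


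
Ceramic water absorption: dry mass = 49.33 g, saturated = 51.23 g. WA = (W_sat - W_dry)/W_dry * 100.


WA = (51.23 - 49.33) / 49.33 * 100 = 3.85%

3.85


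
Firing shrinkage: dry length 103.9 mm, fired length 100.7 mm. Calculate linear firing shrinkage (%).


FS = (103.9 - 100.7) / 103.9 * 100 = 3.08%

3.08


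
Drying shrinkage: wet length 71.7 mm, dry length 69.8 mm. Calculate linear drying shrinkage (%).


DS = (71.7 - 69.8) / 71.7 * 100 = 2.65%

2.65


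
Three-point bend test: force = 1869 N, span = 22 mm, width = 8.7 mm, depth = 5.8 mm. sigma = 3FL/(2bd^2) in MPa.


sigma = 3*1869*22/(2*8.7*5.8^2) = 210.7 MPa

210.7


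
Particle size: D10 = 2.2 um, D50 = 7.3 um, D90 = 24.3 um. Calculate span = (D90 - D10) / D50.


Span = (24.3 - 2.2) / 7.3 = 22.1 / 7.3 = 3.027

3.027


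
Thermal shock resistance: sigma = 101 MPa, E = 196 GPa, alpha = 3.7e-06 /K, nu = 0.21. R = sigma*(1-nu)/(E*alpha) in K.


R = 101*(1-0.21)/(196*1000*3.7e-06) = 110 K

110


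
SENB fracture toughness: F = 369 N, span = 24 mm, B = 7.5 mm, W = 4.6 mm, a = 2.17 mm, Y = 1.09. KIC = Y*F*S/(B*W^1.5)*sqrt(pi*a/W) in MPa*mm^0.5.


KIC = 1.09*369*24/(7.5*4.6^1.5)*sqrt(pi*2.17/4.6) = 158.82

158.82


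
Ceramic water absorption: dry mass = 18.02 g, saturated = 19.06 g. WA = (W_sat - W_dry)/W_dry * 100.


WA = (19.06 - 18.02) / 18.02 * 100 = 5.77%

5.77


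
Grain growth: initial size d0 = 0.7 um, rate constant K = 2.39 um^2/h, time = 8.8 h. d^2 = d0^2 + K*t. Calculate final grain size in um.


d^2 = 0.7^2 + 2.39*8.8 = 21.522
d = sqrt(21.522) = 4.64 um

4.64


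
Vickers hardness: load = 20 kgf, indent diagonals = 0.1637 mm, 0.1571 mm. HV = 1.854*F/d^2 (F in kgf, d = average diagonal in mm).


d_avg = (0.1637+0.1571)/2 = 0.1604 mm
HV = 1.854*20/0.1604^2 = 1441

1441


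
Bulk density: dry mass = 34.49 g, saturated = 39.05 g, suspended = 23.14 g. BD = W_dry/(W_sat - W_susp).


BD = 34.49 / (39.05 - 23.14) = 34.49 / 15.91 = 2.168 g/cm^3

2.168


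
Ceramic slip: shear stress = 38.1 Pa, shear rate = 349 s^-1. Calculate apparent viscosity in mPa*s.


eta = tau/gamma * 1000 = 38.1/349 * 1000 = 109.2 mPa*s

109.2


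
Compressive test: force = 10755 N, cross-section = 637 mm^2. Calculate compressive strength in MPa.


CS = 10755 / 637 = 16.9 MPa

16.9


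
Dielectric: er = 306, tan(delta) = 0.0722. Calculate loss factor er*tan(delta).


Loss = 306 * 0.0722 = 22.093

22.093


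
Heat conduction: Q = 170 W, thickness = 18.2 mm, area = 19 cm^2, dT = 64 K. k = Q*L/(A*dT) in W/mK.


k = 170*18.2/1000/(19/10000*64) = 25.44 W/mK

25.44


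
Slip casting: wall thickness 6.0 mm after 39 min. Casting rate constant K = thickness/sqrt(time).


K = 6.0 / sqrt(39) = 6.0 / 6.245 = 0.961 mm/min^0.5

0.961


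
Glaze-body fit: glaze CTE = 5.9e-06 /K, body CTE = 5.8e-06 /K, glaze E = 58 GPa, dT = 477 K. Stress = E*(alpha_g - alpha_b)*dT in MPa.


Stress = 58*1000*(5.9e-06 - 5.8e-06)*477 = 2.8 MPa

2.8


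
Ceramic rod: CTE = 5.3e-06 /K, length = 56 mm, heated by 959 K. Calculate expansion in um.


dL = 5.3e-06 * 56 * 959 * 1000 = 284.631 um

284.631


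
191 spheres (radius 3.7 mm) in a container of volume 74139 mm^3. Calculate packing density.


V_sphere = 4/3*pi*3.7^3 = 212.1748 mm^3
Total V = 191*212.1748 = 40525.3868 mm^3
PD = 40525.3868 / 74139 = 0.547

0.547


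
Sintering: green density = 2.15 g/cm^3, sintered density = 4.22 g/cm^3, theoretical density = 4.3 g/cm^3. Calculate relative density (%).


Relative = 4.22 / 4.3 * 100 = 98.1%

98.1


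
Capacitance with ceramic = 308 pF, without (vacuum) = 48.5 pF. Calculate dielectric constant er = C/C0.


er = 308 / 48.5 = 6.35

6.35


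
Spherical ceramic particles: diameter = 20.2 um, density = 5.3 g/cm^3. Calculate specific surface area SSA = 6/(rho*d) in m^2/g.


SSA = 6 / (5.3 * 20.2) = 0.056 m^2/g

0.056


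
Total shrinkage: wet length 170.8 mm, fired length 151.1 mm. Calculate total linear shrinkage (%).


TS = (170.8 - 151.1) / 170.8 * 100 = 11.53%

11.53


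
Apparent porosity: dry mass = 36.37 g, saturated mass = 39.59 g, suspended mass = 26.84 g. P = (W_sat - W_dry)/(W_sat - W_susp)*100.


P = (39.59 - 36.37) / (39.59 - 26.84) * 100 = 3.22 / 12.75 * 100 = 25.3%

25.3


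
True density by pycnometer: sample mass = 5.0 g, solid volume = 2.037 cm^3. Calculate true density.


TD = 5.0 / 2.037 = 2.455 g/cm^3

2.455


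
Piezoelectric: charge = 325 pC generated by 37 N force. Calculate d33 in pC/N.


d33 = 325 / 37 = 8.8 pC/N

8.8


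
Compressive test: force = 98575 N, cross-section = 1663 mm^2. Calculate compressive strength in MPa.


CS = 98575 / 1663 = 59.3 MPa

59.3


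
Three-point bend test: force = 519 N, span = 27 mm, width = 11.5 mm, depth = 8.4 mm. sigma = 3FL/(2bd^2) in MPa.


sigma = 3*519*27/(2*11.5*8.4^2) = 25.9 MPa

25.9


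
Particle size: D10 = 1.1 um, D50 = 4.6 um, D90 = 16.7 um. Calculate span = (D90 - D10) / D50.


Span = (16.7 - 1.1) / 4.6 = 15.6 / 4.6 = 3.391

3.391


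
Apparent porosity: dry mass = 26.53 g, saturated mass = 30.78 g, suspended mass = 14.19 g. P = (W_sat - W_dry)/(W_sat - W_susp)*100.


P = (30.78 - 26.53) / (30.78 - 14.19) * 100 = 4.25 / 16.59 * 100 = 25.6%

25.6


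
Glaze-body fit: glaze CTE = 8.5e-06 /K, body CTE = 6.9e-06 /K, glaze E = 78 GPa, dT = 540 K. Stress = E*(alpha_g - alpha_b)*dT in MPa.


Stress = 78*1000*(8.5e-06 - 6.9e-06)*540 = 67.4 MPa

67.4


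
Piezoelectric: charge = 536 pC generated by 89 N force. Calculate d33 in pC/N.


d33 = 536 / 89 = 6.0 pC/N

6.0


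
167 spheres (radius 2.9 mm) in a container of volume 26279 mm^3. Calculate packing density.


V_sphere = 4/3*pi*2.9^3 = 102.1604 mm^3
Total V = 167*102.1604 = 17060.7868 mm^3
PD = 17060.7868 / 26279 = 0.649

0.649


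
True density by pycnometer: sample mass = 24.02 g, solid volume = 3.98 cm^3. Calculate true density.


TD = 24.02 / 3.98 = 6.035 g/cm^3

6.035


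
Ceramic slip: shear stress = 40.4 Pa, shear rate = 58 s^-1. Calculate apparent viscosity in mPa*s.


eta = tau/gamma * 1000 = 40.4/58 * 1000 = 696.6 mPa*s

696.6


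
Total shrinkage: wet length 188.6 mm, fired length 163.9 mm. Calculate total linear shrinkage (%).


TS = (188.6 - 163.9) / 188.6 * 100 = 13.1%

13.1


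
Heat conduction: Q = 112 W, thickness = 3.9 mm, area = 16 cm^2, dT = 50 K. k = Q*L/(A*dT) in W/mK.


k = 112*3.9/1000/(16/10000*50) = 5.46 W/mK

5.46


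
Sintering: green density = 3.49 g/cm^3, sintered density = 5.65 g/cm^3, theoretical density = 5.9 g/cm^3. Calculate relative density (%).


Relative = 5.65 / 5.9 * 100 = 95.8%

95.8


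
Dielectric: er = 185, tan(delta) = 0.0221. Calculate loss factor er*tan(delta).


Loss = 185 * 0.0221 = 4.089

4.089


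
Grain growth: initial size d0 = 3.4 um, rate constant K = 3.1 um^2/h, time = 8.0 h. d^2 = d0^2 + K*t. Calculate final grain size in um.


d^2 = 3.4^2 + 3.1*8.0 = 36.36
d = sqrt(36.36) = 6.03 um

6.03


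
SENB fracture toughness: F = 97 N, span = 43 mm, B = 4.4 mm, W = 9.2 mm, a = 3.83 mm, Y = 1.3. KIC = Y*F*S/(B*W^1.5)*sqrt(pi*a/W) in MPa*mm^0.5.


KIC = 1.3*97*43/(4.4*9.2^1.5)*sqrt(pi*3.83/9.2) = 50.5

50.5


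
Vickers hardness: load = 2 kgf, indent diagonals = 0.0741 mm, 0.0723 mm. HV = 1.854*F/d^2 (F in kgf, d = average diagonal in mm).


d_avg = (0.0741+0.0723)/2 = 0.0732 mm
HV = 1.854*2/0.0732^2 = 692

692


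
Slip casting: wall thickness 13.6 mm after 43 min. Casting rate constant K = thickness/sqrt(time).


K = 13.6 / sqrt(43) = 13.6 / 6.5574 = 2.074 mm/min^0.5

2.074


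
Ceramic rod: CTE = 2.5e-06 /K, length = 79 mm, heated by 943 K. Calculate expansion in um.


dL = 2.5e-06 * 79 * 943 * 1000 = 186.243 um

186.243


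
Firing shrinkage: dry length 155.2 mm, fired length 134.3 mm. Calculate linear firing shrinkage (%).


FS = (155.2 - 134.3) / 155.2 * 100 = 13.47%

13.47


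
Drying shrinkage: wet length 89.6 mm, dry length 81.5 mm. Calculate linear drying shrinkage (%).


DS = (89.6 - 81.5) / 89.6 * 100 = 9.04%

9.04


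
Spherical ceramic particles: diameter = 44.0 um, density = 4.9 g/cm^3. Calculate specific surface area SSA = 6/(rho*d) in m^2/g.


SSA = 6 / (4.9 * 44.0) = 0.028 m^2/g

0.028


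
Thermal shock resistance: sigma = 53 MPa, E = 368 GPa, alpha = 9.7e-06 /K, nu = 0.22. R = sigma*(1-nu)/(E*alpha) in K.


R = 53*(1-0.22)/(368*1000*9.7e-06) = 12 K

12


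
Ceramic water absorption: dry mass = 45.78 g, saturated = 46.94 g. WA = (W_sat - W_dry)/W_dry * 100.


WA = (46.94 - 45.78) / 45.78 * 100 = 2.53%

2.53
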